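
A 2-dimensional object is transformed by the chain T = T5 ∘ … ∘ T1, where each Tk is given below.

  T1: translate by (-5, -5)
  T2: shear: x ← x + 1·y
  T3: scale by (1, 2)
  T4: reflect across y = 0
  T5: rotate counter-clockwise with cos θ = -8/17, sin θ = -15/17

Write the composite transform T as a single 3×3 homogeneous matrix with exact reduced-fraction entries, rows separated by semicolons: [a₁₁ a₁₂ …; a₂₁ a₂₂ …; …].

T = [-8/17 -38/17 230/17; -15/17 1/17 70/17; 0 0 1]

T1 = [1 0 -5; 0 1 -5; 0 0 1]
T2·T1 = [1 1 -10; 0 1 -5; 0 0 1]
T3·…·T1 = [1 1 -10; 0 2 -10; 0 0 1]
T4·…·T1 = [1 1 -10; 0 -2 10; 0 0 1]
T5·…·T1 = [-8/17 -38/17 230/17; -15/17 1/17 70/17; 0 0 1]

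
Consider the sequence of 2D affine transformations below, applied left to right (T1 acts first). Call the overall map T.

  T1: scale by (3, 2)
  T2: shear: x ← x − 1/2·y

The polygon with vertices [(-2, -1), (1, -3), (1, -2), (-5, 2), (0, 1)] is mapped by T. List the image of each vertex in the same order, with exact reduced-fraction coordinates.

image vertices: (-5, -2), (6, -6), (5, -4), (-17, 4), (-1, 2)

T1 scale by (3, 2): (-2, -1) → (-6, -2); (1, -3) → (3, -6); (1, -2) → (3, -4); (-5, 2) → (-15, 4); (0, 1) → (0, 2)
T2 shear: x ← x − 1/2·y: (-6, -2) → (-5, -2); (3, -6) → (6, -6); (3, -4) → (5, -4); (-15, 4) → (-17, 4); (0, 2) → (-1, 2)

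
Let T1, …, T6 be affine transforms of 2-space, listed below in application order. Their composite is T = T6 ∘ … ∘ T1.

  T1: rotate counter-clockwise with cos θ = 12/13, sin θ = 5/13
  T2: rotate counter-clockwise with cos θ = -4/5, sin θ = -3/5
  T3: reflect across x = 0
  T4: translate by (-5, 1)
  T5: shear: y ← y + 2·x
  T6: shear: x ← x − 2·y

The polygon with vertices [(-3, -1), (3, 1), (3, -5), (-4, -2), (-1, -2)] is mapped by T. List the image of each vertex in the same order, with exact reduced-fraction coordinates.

T1 rotate counter-clockwise with cos θ = 12/13, sin θ = 5/13: (-3, -1) → (-31/13, -27/13); (3, 1) → (31/13, 27/13); (3, -5) → (61/13, -45/13); (-4, -2) → (-38/13, -44/13); (-1, -2) → (-2/13, -29/13)
T2 rotate counter-clockwise with cos θ = -4/5, sin θ = -3/5: (-31/13, -27/13) → (43/65, 201/65); (31/13, 27/13) → (-43/65, -201/65); (61/13, -45/13) → (-379/65, -3/65); (-38/13, -44/13) → (4/13, 58/13); (-2/13, -29/13) → (-79/65, 122/65)
T3 reflect across x = 0: (43/65, 201/65) → (-43/65, 201/65); (-43/65, -201/65) → (43/65, -201/65); (-379/65, -3/65) → (379/65, -3/65); (4/13, 58/13) → (-4/13, 58/13); (-79/65, 122/65) → (79/65, 122/65)
T4 translate by (-5, 1): (-43/65, 201/65) → (-368/65, 266/65); (43/65, -201/65) → (-282/65, -136/65); (379/65, -3/65) → (54/65, 62/65); (-4/13, 58/13) → (-69/13, 71/13); (79/65, 122/65) → (-246/65, 187/65)
T5 shear: y ← y + 2·x: (-368/65, 266/65) → (-368/65, -94/13); (-282/65, -136/65) → (-282/65, -140/13); (54/65, 62/65) → (54/65, 34/13); (-69/13, 71/13) → (-69/13, -67/13); (-246/65, 187/65) → (-246/65, -61/13)
T6 shear: x ← x − 2·y: (-368/65, -94/13) → (44/5, -94/13); (-282/65, -140/13) → (86/5, -140/13); (54/65, 34/13) → (-22/5, 34/13); (-69/13, -67/13) → (5, -67/13); (-246/65, -61/13) → (28/5, -61/13)

image vertices: (44/5, -94/13), (86/5, -140/13), (-22/5, 34/13), (5, -67/13), (28/5, -61/13)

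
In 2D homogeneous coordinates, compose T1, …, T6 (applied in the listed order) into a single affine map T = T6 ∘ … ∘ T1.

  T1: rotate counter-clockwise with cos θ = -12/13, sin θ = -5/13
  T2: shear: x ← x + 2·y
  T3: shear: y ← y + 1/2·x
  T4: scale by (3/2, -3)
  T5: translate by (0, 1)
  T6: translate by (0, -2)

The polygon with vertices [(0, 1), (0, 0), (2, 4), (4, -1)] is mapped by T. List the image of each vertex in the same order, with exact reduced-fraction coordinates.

image vertices: (-57/26, 103/26), (0, -1), (-180/13, 341/13), (-207/26, 229/26)

T1 rotate counter-clockwise with cos θ = -12/13, sin θ = -5/13: (0, 1) → (5/13, -12/13); (0, 0) → (0, 0); (2, 4) → (-4/13, -58/13); (4, -1) → (-53/13, -8/13)
T2 shear: x ← x + 2·y: (5/13, -12/13) → (-19/13, -12/13); (0, 0) → (0, 0); (-4/13, -58/13) → (-120/13, -58/13); (-53/13, -8/13) → (-69/13, -8/13)
T3 shear: y ← y + 1/2·x: (-19/13, -12/13) → (-19/13, -43/26); (0, 0) → (0, 0); (-120/13, -58/13) → (-120/13, -118/13); (-69/13, -8/13) → (-69/13, -85/26)
T4 scale by (3/2, -3): (-19/13, -43/26) → (-57/26, 129/26); (0, 0) → (0, 0); (-120/13, -118/13) → (-180/13, 354/13); (-69/13, -85/26) → (-207/26, 255/26)
T5 translate by (0, 1): (-57/26, 129/26) → (-57/26, 155/26); (0, 0) → (0, 1); (-180/13, 354/13) → (-180/13, 367/13); (-207/26, 255/26) → (-207/26, 281/26)
T6 translate by (0, -2): (-57/26, 155/26) → (-57/26, 103/26); (0, 1) → (0, -1); (-180/13, 367/13) → (-180/13, 341/13); (-207/26, 281/26) → (-207/26, 229/26)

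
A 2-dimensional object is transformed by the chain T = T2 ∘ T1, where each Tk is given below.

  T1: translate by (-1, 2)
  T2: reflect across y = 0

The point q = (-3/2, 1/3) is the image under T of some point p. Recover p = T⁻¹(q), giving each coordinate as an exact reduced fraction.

p = (-1/2, -7/3)

T1 = [1 0 -1; 0 1 2; 0 0 1]
T2·T1 = [1 0 -1; 0 -1 -2; 0 0 1]
det M = -1; M⁻¹ = [1 0 1; 0 -1 -2; 0 0 1]
M⁻¹ · (-3/2, 1/3)ᵀ = (-1/2, -7/3)ᵀ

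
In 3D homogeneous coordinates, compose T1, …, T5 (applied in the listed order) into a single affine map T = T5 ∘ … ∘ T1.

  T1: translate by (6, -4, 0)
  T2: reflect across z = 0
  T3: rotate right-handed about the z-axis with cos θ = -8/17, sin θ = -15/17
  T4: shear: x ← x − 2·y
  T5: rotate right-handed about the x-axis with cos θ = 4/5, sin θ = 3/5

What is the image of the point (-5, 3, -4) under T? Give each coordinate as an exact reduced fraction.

T(p) = (-9/17, -232/85, 251/85)

T1 translate by (6, -4, 0): (-5, 3, -4) → (1, -1, -4)
T2 reflect across z = 0: (1, -1, -4) → (1, -1, 4)
T3 rotate right-handed about the z-axis with cos θ = -8/17, sin θ = -15/17: (1, -1, 4) → (-23/17, -7/17, 4)
T4 shear: x ← x − 2·y: (-23/17, -7/17, 4) → (-9/17, -7/17, 4)
T5 rotate right-handed about the x-axis with cos θ = 4/5, sin θ = 3/5: (-9/17, -7/17, 4) → (-9/17, -232/85, 251/85)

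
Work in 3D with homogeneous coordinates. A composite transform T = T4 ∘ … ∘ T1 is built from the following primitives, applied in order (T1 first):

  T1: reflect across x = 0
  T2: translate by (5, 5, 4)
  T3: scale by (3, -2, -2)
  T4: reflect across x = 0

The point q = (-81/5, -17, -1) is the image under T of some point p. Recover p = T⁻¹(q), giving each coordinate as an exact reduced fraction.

T1 = [-1 0 0 0; 0 1 0 0; 0 0 1 0; 0 0 0 1]
T2·T1 = [-1 0 0 5; 0 1 0 5; 0 0 1 4; 0 0 0 1]
T3·…·T1 = [-3 0 0 15; 0 -2 0 -10; 0 0 -2 -8; 0 0 0 1]
T4·…·T1 = [3 0 0 -15; 0 -2 0 -10; 0 0 -2 -8; 0 0 0 1]
det M = 12; M⁻¹ = [1/3 0 0 5; 0 -1/2 0 -5; 0 0 -1/2 -4; 0 0 0 1]
M⁻¹ · (-81/5, -17, -1)ᵀ = (-2/5, 7/2, -7/2)ᵀ

p = (-2/5, 7/2, -7/2)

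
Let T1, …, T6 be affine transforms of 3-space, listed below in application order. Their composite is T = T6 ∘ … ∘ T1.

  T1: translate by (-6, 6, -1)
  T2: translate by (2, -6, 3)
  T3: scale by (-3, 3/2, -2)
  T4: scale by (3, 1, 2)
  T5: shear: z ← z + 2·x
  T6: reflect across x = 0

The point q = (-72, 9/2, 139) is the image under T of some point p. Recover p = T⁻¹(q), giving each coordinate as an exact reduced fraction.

p = (-4, 3, -3/4)

T1 = [1 0 0 -6; 0 1 0 6; 0 0 1 -1; 0 0 0 1]
T2·T1 = [1 0 0 -4; 0 1 0 0; 0 0 1 2; 0 0 0 1]
T3·…·T1 = [-3 0 0 12; 0 3/2 0 0; 0 0 -2 -4; 0 0 0 1]
T4·…·T1 = [-9 0 0 36; 0 3/2 0 0; 0 0 -4 -8; 0 0 0 1]
T5·…·T1 = [-9 0 0 36; 0 3/2 0 0; -18 0 -4 64; 0 0 0 1]
T6·…·T1 = [9 0 0 -36; 0 3/2 0 0; -18 0 -4 64; 0 0 0 1]
det M = -54; M⁻¹ = [1/9 0 0 4; 0 2/3 0 0; -1/2 0 -1/4 -2; 0 0 0 1]
M⁻¹ · (-72, 9/2, 139)ᵀ = (-4, 3, -3/4)ᵀ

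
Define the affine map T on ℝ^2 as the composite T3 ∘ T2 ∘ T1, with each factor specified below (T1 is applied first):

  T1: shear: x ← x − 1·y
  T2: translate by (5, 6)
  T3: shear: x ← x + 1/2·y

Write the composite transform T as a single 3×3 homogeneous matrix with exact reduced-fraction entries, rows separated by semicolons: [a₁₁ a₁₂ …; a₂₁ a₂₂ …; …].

T = [1 -1/2 8; 0 1 6; 0 0 1]

T1 = [1 -1 0; 0 1 0; 0 0 1]
T2·T1 = [1 -1 5; 0 1 6; 0 0 1]
T3·…·T1 = [1 -1/2 8; 0 1 6; 0 0 1]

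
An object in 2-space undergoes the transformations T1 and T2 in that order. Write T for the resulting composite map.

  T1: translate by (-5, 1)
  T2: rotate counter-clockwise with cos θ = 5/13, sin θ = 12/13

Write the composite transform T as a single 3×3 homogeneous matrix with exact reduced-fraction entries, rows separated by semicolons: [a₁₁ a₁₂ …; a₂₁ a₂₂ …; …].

T1 = [1 0 -5; 0 1 1; 0 0 1]
T2·T1 = [5/13 -12/13 -37/13; 12/13 5/13 -55/13; 0 0 1]

T = [5/13 -12/13 -37/13; 12/13 5/13 -55/13; 0 0 1]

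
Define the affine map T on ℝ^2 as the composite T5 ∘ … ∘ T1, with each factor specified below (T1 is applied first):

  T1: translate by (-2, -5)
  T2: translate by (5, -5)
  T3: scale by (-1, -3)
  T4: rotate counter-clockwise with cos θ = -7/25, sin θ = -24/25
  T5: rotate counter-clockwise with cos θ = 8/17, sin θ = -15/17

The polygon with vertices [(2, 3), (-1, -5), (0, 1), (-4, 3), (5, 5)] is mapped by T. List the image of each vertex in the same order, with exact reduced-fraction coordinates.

T1 translate by (-2, -5): (2, 3) → (0, -2); (-1, -5) → (-3, -10); (0, 1) → (-2, -4); (-4, 3) → (-6, -2); (5, 5) → (3, 0)
T2 translate by (5, -5): (0, -2) → (5, -7); (-3, -10) → (2, -15); (-2, -4) → (3, -9); (-6, -2) → (-1, -7); (3, 0) → (8, -5)
T3 scale by (-1, -3): (5, -7) → (-5, 21); (2, -15) → (-2, 45); (3, -9) → (-3, 27); (-1, -7) → (1, 21); (8, -5) → (-8, 15)
T4 rotate counter-clockwise with cos θ = -7/25, sin θ = -24/25: (-5, 21) → (539/25, -27/25); (-2, 45) → (1094/25, -267/25); (-3, 27) → (669/25, -117/25); (1, 21) → (497/25, -171/25); (-8, 15) → (416/25, 87/25)
T5 rotate counter-clockwise with cos θ = 8/17, sin θ = -15/17: (539/25, -27/25) → (3907/425, -8301/425); (1094/25, -267/25) → (4747/425, -18546/425); (669/25, -117/25) → (3597/425, -10971/425); (497/25, -171/25) → (83/25, -519/25); (416/25, 87/25) → (4633/425, -5544/425)

image vertices: (3907/425, -8301/425), (4747/425, -18546/425), (3597/425, -10971/425), (83/25, -519/25), (4633/425, -5544/425)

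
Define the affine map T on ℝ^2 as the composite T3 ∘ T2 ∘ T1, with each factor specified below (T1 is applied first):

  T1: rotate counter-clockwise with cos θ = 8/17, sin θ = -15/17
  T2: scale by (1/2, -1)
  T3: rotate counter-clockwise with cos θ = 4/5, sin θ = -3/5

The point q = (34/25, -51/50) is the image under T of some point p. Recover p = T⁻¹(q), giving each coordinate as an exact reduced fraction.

T1 = [8/17 15/17 0; -15/17 8/17 0; 0 0 1]
T2·T1 = [4/17 15/34 0; 15/17 -8/17 0; 0 0 1]
T3·…·T1 = [61/85 6/85 0; 48/85 -109/170 0; 0 0 1]
det M = -1/2; M⁻¹ = [109/85 12/85 0; 96/85 -122/85 0; 0 0 1]
M⁻¹ · (34/25, -51/50)ᵀ = (8/5, 3)ᵀ

p = (8/5, 3)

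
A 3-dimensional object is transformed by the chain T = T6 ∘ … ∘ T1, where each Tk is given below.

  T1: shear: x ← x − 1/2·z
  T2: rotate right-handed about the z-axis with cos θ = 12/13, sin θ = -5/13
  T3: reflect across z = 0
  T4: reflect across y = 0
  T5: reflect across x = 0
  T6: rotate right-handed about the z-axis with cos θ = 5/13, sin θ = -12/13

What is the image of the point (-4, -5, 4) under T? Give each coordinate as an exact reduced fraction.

T(p) = (5, -6, -4)

T1 shear: x ← x − 1/2·z: (-4, -5, 4) → (-6, -5, 4)
T2 rotate right-handed about the z-axis with cos θ = 12/13, sin θ = -5/13: (-6, -5, 4) → (-97/13, -30/13, 4)
T3 reflect across z = 0: (-97/13, -30/13, 4) → (-97/13, -30/13, -4)
T4 reflect across y = 0: (-97/13, -30/13, -4) → (-97/13, 30/13, -4)
T5 reflect across x = 0: (-97/13, 30/13, -4) → (97/13, 30/13, -4)
T6 rotate right-handed about the z-axis with cos θ = 5/13, sin θ = -12/13: (97/13, 30/13, -4) → (5, -6, -4)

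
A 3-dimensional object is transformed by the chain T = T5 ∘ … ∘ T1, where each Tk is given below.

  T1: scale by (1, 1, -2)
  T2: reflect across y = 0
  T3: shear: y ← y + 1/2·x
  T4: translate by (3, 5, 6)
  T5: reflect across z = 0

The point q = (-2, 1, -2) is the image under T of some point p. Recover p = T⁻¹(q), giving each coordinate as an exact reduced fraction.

T1 = [1 0 0 0; 0 1 0 0; 0 0 -2 0; 0 0 0 1]
T2·T1 = [1 0 0 0; 0 -1 0 0; 0 0 -2 0; 0 0 0 1]
T3·…·T1 = [1 0 0 0; 1/2 -1 0 0; 0 0 -2 0; 0 0 0 1]
T4·…·T1 = [1 0 0 3; 1/2 -1 0 5; 0 0 -2 6; 0 0 0 1]
T5·…·T1 = [1 0 0 3; 1/2 -1 0 5; 0 0 2 -6; 0 0 0 1]
det M = -2; M⁻¹ = [1 0 0 -3; 1/2 -1 0 7/2; 0 0 1/2 3; 0 0 0 1]
M⁻¹ · (-2, 1, -2)ᵀ = (-5, 3/2, 2)ᵀ

p = (-5, 3/2, 2)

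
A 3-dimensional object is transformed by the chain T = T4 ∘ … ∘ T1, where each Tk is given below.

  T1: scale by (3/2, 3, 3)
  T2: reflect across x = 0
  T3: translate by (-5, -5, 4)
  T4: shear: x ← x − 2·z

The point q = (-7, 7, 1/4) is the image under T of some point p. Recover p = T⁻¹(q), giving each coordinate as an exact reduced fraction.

T1 = [3/2 0 0 0; 0 3 0 0; 0 0 3 0; 0 0 0 1]
T2·T1 = [-3/2 0 0 0; 0 3 0 0; 0 0 3 0; 0 0 0 1]
T3·…·T1 = [-3/2 0 0 -5; 0 3 0 -5; 0 0 3 4; 0 0 0 1]
T4·…·T1 = [-3/2 0 -6 -13; 0 3 0 -5; 0 0 3 4; 0 0 0 1]
det M = -27/2; M⁻¹ = [-2/3 0 -4/3 -10/3; 0 1/3 0 5/3; 0 0 1/3 -4/3; 0 0 0 1]
M⁻¹ · (-7, 7, 1/4)ᵀ = (1, 4, -5/4)ᵀ

p = (1, 4, -5/4)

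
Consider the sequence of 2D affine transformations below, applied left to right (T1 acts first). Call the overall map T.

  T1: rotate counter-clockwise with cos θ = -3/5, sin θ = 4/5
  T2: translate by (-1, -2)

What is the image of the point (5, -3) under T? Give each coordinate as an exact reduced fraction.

T1 rotate counter-clockwise with cos θ = -3/5, sin θ = 4/5: (5, -3) → (-3/5, 29/5)
T2 translate by (-1, -2): (-3/5, 29/5) → (-8/5, 19/5)

T(p) = (-8/5, 19/5)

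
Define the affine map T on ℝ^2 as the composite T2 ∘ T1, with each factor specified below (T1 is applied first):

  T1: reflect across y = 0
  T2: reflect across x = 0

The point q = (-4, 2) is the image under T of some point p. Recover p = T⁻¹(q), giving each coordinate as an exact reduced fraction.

T1 = [1 0 0; 0 -1 0; 0 0 1]
T2·T1 = [-1 0 0; 0 -1 0; 0 0 1]
det M = 1; M⁻¹ = [-1 0 0; 0 -1 0; 0 0 1]
M⁻¹ · (-4, 2)ᵀ = (4, -2)ᵀ

p = (4, -2)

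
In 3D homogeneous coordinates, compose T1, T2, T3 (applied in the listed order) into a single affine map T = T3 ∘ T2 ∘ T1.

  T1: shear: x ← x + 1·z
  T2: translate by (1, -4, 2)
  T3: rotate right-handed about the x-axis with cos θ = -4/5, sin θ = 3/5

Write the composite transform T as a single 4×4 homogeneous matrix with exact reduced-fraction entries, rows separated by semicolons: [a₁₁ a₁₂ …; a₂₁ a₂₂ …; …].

T = [1 0 1 1; 0 -4/5 -3/5 2; 0 3/5 -4/5 -4; 0 0 0 1]

T1 = [1 0 1 0; 0 1 0 0; 0 0 1 0; 0 0 0 1]
T2·T1 = [1 0 1 1; 0 1 0 -4; 0 0 1 2; 0 0 0 1]
T3·…·T1 = [1 0 1 1; 0 -4/5 -3/5 2; 0 3/5 -4/5 -4; 0 0 0 1]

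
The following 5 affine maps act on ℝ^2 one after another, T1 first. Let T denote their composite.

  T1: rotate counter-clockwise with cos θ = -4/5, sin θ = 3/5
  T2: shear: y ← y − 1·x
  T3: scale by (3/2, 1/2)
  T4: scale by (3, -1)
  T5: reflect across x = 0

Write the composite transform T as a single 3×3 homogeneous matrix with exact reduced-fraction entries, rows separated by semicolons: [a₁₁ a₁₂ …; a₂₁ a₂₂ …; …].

T1 = [-4/5 -3/5 0; 3/5 -4/5 0; 0 0 1]
T2·T1 = [-4/5 -3/5 0; 7/5 -1/5 0; 0 0 1]
T3·…·T1 = [-6/5 -9/10 0; 7/10 -1/10 0; 0 0 1]
T4·…·T1 = [-18/5 -27/10 0; -7/10 1/10 0; 0 0 1]
T5·…·T1 = [18/5 27/10 0; -7/10 1/10 0; 0 0 1]

T = [18/5 27/10 0; -7/10 1/10 0; 0 0 1]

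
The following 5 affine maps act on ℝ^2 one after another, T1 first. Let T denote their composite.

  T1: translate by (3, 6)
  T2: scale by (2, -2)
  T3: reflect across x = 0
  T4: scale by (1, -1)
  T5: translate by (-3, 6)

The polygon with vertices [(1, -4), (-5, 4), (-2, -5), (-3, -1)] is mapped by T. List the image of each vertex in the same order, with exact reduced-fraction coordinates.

image vertices: (-11, 10), (1, 26), (-5, 8), (-3, 16)

T1 translate by (3, 6): (1, -4) → (4, 2); (-5, 4) → (-2, 10); (-2, -5) → (1, 1); (-3, -1) → (0, 5)
T2 scale by (2, -2): (4, 2) → (8, -4); (-2, 10) → (-4, -20); (1, 1) → (2, -2); (0, 5) → (0, -10)
T3 reflect across x = 0: (8, -4) → (-8, -4); (-4, -20) → (4, -20); (2, -2) → (-2, -2); (0, -10) → (0, -10)
T4 scale by (1, -1): (-8, -4) → (-8, 4); (4, -20) → (4, 20); (-2, -2) → (-2, 2); (0, -10) → (0, 10)
T5 translate by (-3, 6): (-8, 4) → (-11, 10); (4, 20) → (1, 26); (-2, 2) → (-5, 8); (0, 10) → (-3, 16)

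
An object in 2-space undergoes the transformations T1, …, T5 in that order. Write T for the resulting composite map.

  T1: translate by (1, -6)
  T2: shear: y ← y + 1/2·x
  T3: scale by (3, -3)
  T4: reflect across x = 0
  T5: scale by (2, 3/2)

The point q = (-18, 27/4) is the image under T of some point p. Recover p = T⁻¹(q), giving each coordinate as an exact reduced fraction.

p = (2, 3)

T1 = [1 0 1; 0 1 -6; 0 0 1]
T2·T1 = [1 0 1; 1/2 1 -11/2; 0 0 1]
T3·…·T1 = [3 0 3; -3/2 -3 33/2; 0 0 1]
T4·…·T1 = [-3 0 -3; -3/2 -3 33/2; 0 0 1]
T5·…·T1 = [-6 0 -6; -9/4 -9/2 99/4; 0 0 1]
det M = 27; M⁻¹ = [-1/6 0 -1; 1/12 -2/9 6; 0 0 1]
M⁻¹ · (-18, 27/4)ᵀ = (2, 3)ᵀ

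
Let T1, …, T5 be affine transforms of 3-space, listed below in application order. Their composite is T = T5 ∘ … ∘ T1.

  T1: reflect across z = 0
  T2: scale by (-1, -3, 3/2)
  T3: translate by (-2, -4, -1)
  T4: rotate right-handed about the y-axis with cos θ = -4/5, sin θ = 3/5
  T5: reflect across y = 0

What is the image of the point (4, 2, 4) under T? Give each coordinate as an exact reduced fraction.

T(p) = (3/5, 10, 46/5)

T1 reflect across z = 0: (4, 2, 4) → (4, 2, -4)
T2 scale by (-1, -3, 3/2): (4, 2, -4) → (-4, -6, -6)
T3 translate by (-2, -4, -1): (-4, -6, -6) → (-6, -10, -7)
T4 rotate right-handed about the y-axis with cos θ = -4/5, sin θ = 3/5: (-6, -10, -7) → (3/5, -10, 46/5)
T5 reflect across y = 0: (3/5, -10, 46/5) → (3/5, 10, 46/5)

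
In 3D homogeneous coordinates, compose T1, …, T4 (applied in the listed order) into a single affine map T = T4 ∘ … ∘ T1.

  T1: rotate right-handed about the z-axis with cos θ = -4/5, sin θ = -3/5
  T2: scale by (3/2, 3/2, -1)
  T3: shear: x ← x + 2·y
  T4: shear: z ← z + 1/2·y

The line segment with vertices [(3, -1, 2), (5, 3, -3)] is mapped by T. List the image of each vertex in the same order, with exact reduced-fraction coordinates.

T1 rotate right-handed about the z-axis with cos θ = -4/5, sin θ = -3/5: (3, -1, 2) → (-3, -1, 2); (5, 3, -3) → (-11/5, -27/5, -3)
T2 scale by (3/2, 3/2, -1): (-3, -1, 2) → (-9/2, -3/2, -2); (-11/5, -27/5, -3) → (-33/10, -81/10, 3)
T3 shear: x ← x + 2·y: (-9/2, -3/2, -2) → (-15/2, -3/2, -2); (-33/10, -81/10, 3) → (-39/2, -81/10, 3)
T4 shear: z ← z + 1/2·y: (-15/2, -3/2, -2) → (-15/2, -3/2, -11/4); (-39/2, -81/10, 3) → (-39/2, -81/10, -21/20)

image vertices: (-15/2, -3/2, -11/4), (-39/2, -81/10, -21/20)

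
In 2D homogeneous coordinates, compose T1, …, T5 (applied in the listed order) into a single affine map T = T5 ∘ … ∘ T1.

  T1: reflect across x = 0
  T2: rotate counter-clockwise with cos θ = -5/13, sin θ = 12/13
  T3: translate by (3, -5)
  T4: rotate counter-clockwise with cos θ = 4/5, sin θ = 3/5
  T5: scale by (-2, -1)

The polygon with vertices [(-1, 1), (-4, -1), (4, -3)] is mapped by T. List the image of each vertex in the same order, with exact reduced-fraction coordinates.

T1 reflect across x = 0: (-1, 1) → (1, 1); (-4, -1) → (4, -1); (4, -3) → (-4, -3)
T2 rotate counter-clockwise with cos θ = -5/13, sin θ = 12/13: (1, 1) → (-17/13, 7/13); (4, -1) → (-8/13, 53/13); (-4, -3) → (56/13, -33/13)
T3 translate by (3, -5): (-17/13, 7/13) → (22/13, -58/13); (-8/13, 53/13) → (31/13, -12/13); (56/13, -33/13) → (95/13, -98/13)
T4 rotate counter-clockwise with cos θ = 4/5, sin θ = 3/5: (22/13, -58/13) → (262/65, -166/65); (31/13, -12/13) → (32/13, 9/13); (95/13, -98/13) → (674/65, -107/65)
T5 scale by (-2, -1): (262/65, -166/65) → (-524/65, 166/65); (32/13, 9/13) → (-64/13, -9/13); (674/65, -107/65) → (-1348/65, 107/65)

image vertices: (-524/65, 166/65), (-64/13, -9/13), (-1348/65, 107/65)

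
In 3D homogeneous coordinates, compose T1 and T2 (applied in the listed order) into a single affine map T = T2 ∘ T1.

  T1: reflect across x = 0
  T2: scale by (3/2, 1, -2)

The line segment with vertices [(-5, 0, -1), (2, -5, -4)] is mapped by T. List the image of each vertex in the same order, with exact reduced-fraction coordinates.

image vertices: (15/2, 0, 2), (-3, -5, 8)

T1 reflect across x = 0: (-5, 0, -1) → (5, 0, -1); (2, -5, -4) → (-2, -5, -4)
T2 scale by (3/2, 1, -2): (5, 0, -1) → (15/2, 0, 2); (-2, -5, -4) → (-3, -5, 8)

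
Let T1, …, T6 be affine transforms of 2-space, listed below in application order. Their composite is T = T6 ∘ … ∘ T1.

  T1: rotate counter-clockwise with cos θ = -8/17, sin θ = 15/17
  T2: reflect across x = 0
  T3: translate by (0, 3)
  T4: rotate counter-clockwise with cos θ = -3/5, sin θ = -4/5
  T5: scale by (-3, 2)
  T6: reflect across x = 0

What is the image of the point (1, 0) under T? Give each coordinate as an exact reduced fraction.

T1 rotate counter-clockwise with cos θ = -8/17, sin θ = 15/17: (1, 0) → (-8/17, 15/17)
T2 reflect across x = 0: (-8/17, 15/17) → (8/17, 15/17)
T3 translate by (0, 3): (8/17, 15/17) → (8/17, 66/17)
T4 rotate counter-clockwise with cos θ = -3/5, sin θ = -4/5: (8/17, 66/17) → (48/17, -46/17)
T5 scale by (-3, 2): (48/17, -46/17) → (-144/17, -92/17)
T6 reflect across x = 0: (-144/17, -92/17) → (144/17, -92/17)

T(p) = (144/17, -92/17)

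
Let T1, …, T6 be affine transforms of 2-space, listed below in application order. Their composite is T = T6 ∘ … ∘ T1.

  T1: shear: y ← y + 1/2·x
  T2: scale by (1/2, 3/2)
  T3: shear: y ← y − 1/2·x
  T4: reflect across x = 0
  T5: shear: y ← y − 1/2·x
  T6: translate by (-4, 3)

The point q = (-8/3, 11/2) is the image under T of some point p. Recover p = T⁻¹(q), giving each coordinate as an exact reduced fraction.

T1 = [1 0 0; 1/2 1 0; 0 0 1]
T2·T1 = [1/2 0 0; 3/4 3/2 0; 0 0 1]
T3·…·T1 = [1/2 0 0; 1/2 3/2 0; 0 0 1]
T4·…·T1 = [-1/2 0 0; 1/2 3/2 0; 0 0 1]
T5·…·T1 = [-1/2 0 0; 3/4 3/2 0; 0 0 1]
T6·…·T1 = [-1/2 0 -4; 3/4 3/2 3; 0 0 1]
det M = -3/4; M⁻¹ = [-2 0 -8; 1 2/3 2; 0 0 1]
M⁻¹ · (-8/3, 11/2)ᵀ = (-8/3, 3)ᵀ

p = (-8/3, 3)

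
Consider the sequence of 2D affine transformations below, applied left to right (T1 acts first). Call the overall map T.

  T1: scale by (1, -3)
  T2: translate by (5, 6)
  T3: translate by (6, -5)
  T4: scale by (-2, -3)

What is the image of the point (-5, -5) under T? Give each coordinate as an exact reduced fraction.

T(p) = (-12, -48)

T1 scale by (1, -3): (-5, -5) → (-5, 15)
T2 translate by (5, 6): (-5, 15) → (0, 21)
T3 translate by (6, -5): (0, 21) → (6, 16)
T4 scale by (-2, -3): (6, 16) → (-12, -48)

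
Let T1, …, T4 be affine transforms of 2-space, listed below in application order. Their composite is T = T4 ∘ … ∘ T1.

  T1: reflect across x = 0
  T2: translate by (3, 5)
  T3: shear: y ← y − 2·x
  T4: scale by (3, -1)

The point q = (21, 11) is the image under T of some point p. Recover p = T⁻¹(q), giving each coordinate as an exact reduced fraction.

p = (-4, -2)

T1 = [-1 0 0; 0 1 0; 0 0 1]
T2·T1 = [-1 0 3; 0 1 5; 0 0 1]
T3·…·T1 = [-1 0 3; 2 1 -1; 0 0 1]
T4·…·T1 = [-3 0 9; -2 -1 1; 0 0 1]
det M = 3; M⁻¹ = [-1/3 0 3; 2/3 -1 -5; 0 0 1]
M⁻¹ · (21, 11)ᵀ = (-4, -2)ᵀ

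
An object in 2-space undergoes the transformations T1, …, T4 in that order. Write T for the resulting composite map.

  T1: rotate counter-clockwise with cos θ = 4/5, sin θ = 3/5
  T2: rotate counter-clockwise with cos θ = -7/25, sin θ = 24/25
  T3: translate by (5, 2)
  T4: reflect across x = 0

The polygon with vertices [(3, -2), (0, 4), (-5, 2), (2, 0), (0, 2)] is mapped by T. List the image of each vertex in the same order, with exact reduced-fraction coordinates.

image vertices: (-19/5, 27/5), (-13/5, -6/5), (-39/5, -13/5), (-17/5, 16/5), (-19/5, 2/5)

T1 rotate counter-clockwise with cos θ = 4/5, sin θ = 3/5: (3, -2) → (18/5, 1/5); (0, 4) → (-12/5, 16/5); (-5, 2) → (-26/5, -7/5); (2, 0) → (8/5, 6/5); (0, 2) → (-6/5, 8/5)
T2 rotate counter-clockwise with cos θ = -7/25, sin θ = 24/25: (18/5, 1/5) → (-6/5, 17/5); (-12/5, 16/5) → (-12/5, -16/5); (-26/5, -7/5) → (14/5, -23/5); (8/5, 6/5) → (-8/5, 6/5); (-6/5, 8/5) → (-6/5, -8/5)
T3 translate by (5, 2): (-6/5, 17/5) → (19/5, 27/5); (-12/5, -16/5) → (13/5, -6/5); (14/5, -23/5) → (39/5, -13/5); (-8/5, 6/5) → (17/5, 16/5); (-6/5, -8/5) → (19/5, 2/5)
T4 reflect across x = 0: (19/5, 27/5) → (-19/5, 27/5); (13/5, -6/5) → (-13/5, -6/5); (39/5, -13/5) → (-39/5, -13/5); (17/5, 16/5) → (-17/5, 16/5); (19/5, 2/5) → (-19/5, 2/5)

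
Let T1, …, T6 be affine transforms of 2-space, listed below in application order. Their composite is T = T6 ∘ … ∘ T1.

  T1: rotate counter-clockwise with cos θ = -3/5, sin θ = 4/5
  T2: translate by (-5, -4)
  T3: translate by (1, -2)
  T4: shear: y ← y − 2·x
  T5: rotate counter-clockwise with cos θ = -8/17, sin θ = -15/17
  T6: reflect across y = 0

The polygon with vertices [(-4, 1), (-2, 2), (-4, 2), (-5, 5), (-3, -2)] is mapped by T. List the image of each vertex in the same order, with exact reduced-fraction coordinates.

image vertices: (-279/85, -76/17), (176/85, -66/17), (-172/85, -80/17), (-5/17, -99/17), (-426/85, -57/17)

T1 rotate counter-clockwise with cos θ = -3/5, sin θ = 4/5: (-4, 1) → (8/5, -19/5); (-2, 2) → (-2/5, -14/5); (-4, 2) → (4/5, -22/5); (-5, 5) → (-1, -7); (-3, -2) → (17/5, -6/5)
T2 translate by (-5, -4): (8/5, -19/5) → (-17/5, -39/5); (-2/5, -14/5) → (-27/5, -34/5); (4/5, -22/5) → (-21/5, -42/5); (-1, -7) → (-6, -11); (17/5, -6/5) → (-8/5, -26/5)
T3 translate by (1, -2): (-17/5, -39/5) → (-12/5, -49/5); (-27/5, -34/5) → (-22/5, -44/5); (-21/5, -42/5) → (-16/5, -52/5); (-6, -11) → (-5, -13); (-8/5, -26/5) → (-3/5, -36/5)
T4 shear: y ← y − 2·x: (-12/5, -49/5) → (-12/5, -5); (-22/5, -44/5) → (-22/5, 0); (-16/5, -52/5) → (-16/5, -4); (-5, -13) → (-5, -3); (-3/5, -36/5) → (-3/5, -6)
T5 rotate counter-clockwise with cos θ = -8/17, sin θ = -15/17: (-12/5, -5) → (-279/85, 76/17); (-22/5, 0) → (176/85, 66/17); (-16/5, -4) → (-172/85, 80/17); (-5, -3) → (-5/17, 99/17); (-3/5, -6) → (-426/85, 57/17)
T6 reflect across y = 0: (-279/85, 76/17) → (-279/85, -76/17); (176/85, 66/17) → (176/85, -66/17); (-172/85, 80/17) → (-172/85, -80/17); (-5/17, 99/17) → (-5/17, -99/17); (-426/85, 57/17) → (-426/85, -57/17)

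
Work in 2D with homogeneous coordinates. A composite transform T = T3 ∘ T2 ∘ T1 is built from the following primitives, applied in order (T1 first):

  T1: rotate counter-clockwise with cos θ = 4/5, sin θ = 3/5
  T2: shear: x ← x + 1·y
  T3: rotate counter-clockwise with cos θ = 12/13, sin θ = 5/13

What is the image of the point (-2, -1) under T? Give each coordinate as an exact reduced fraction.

T1 rotate counter-clockwise with cos θ = 4/5, sin θ = 3/5: (-2, -1) → (-1, -2)
T2 shear: x ← x + 1·y: (-1, -2) → (-3, -2)
T3 rotate counter-clockwise with cos θ = 12/13, sin θ = 5/13: (-3, -2) → (-2, -3)

T(p) = (-2, -3)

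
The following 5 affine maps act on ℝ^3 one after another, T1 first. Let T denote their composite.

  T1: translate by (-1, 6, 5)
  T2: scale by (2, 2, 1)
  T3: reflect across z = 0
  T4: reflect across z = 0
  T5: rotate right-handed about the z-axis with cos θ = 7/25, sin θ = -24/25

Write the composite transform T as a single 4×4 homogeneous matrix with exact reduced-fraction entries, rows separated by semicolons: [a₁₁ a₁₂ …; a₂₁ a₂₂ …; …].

T1 = [1 0 0 -1; 0 1 0 6; 0 0 1 5; 0 0 0 1]
T2·T1 = [2 0 0 -2; 0 2 0 12; 0 0 1 5; 0 0 0 1]
T3·…·T1 = [2 0 0 -2; 0 2 0 12; 0 0 -1 -5; 0 0 0 1]
T4·…·T1 = [2 0 0 -2; 0 2 0 12; 0 0 1 5; 0 0 0 1]
T5·…·T1 = [14/25 48/25 0 274/25; -48/25 14/25 0 132/25; 0 0 1 5; 0 0 0 1]

T = [14/25 48/25 0 274/25; -48/25 14/25 0 132/25; 0 0 1 5; 0 0 0 1]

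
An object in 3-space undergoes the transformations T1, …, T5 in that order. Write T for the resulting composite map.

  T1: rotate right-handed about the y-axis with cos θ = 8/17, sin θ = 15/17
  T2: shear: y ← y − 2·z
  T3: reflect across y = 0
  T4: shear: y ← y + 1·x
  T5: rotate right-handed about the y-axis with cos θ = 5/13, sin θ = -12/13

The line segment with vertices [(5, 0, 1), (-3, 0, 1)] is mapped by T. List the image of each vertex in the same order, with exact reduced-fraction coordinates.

image vertices: (83/17, -79/17, 25/17), (-681/221, 97/17, 157/221)

T1 rotate right-handed about the y-axis with cos θ = 8/17, sin θ = 15/17: (5, 0, 1) → (55/17, 0, -67/17); (-3, 0, 1) → (-9/17, 0, 53/17)
T2 shear: y ← y − 2·z: (55/17, 0, -67/17) → (55/17, 134/17, -67/17); (-9/17, 0, 53/17) → (-9/17, -106/17, 53/17)
T3 reflect across y = 0: (55/17, 134/17, -67/17) → (55/17, -134/17, -67/17); (-9/17, -106/17, 53/17) → (-9/17, 106/17, 53/17)
T4 shear: y ← y + 1·x: (55/17, -134/17, -67/17) → (55/17, -79/17, -67/17); (-9/17, 106/17, 53/17) → (-9/17, 97/17, 53/17)
T5 rotate right-handed about the y-axis with cos θ = 5/13, sin θ = -12/13: (55/17, -79/17, -67/17) → (83/17, -79/17, 25/17); (-9/17, 97/17, 53/17) → (-681/221, 97/17, 157/221)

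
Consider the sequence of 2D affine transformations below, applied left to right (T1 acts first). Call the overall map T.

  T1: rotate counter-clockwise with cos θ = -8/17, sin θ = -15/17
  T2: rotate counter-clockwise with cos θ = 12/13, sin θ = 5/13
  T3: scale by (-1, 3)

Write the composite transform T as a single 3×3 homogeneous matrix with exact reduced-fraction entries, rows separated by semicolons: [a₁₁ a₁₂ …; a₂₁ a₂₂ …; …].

T = [21/221 -220/221 0; -660/221 -63/221 0; 0 0 1]

T1 = [-8/17 15/17 0; -15/17 -8/17 0; 0 0 1]
T2·T1 = [-21/221 220/221 0; -220/221 -21/221 0; 0 0 1]
T3·…·T1 = [21/221 -220/221 0; -660/221 -63/221 0; 0 0 1]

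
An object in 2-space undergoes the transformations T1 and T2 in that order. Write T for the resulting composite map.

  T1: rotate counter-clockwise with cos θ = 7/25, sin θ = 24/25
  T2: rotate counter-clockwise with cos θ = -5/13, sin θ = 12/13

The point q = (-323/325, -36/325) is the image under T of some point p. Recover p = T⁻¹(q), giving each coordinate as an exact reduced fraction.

p = (1, 0)

T1 = [7/25 -24/25 0; 24/25 7/25 0; 0 0 1]
T2·T1 = [-323/325 36/325 0; -36/325 -323/325 0; 0 0 1]
det M = 1; M⁻¹ = [-323/325 -36/325 0; 36/325 -323/325 0; 0 0 1]
M⁻¹ · (-323/325, -36/325)ᵀ = (1, 0)ᵀ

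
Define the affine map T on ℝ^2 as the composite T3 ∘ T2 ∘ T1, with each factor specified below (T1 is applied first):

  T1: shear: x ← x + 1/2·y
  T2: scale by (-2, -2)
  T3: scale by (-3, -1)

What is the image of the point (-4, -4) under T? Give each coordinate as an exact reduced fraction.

T(p) = (-36, -8)

T1 shear: x ← x + 1/2·y: (-4, -4) → (-6, -4)
T2 scale by (-2, -2): (-6, -4) → (12, 8)
T3 scale by (-3, -1): (12, 8) → (-36, -8)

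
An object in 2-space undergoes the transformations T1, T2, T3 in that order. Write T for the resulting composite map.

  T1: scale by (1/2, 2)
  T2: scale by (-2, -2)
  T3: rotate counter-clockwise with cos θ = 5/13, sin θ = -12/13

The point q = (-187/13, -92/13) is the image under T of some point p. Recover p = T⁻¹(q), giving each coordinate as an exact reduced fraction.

p = (-1, 4)

T1 = [1/2 0 0; 0 2 0; 0 0 1]
T2·T1 = [-1 0 0; 0 -4 0; 0 0 1]
T3·…·T1 = [-5/13 -48/13 0; 12/13 -20/13 0; 0 0 1]
det M = 4; M⁻¹ = [-5/13 12/13 0; -3/13 -5/52 0; 0 0 1]
M⁻¹ · (-187/13, -92/13)ᵀ = (-1, 4)ᵀ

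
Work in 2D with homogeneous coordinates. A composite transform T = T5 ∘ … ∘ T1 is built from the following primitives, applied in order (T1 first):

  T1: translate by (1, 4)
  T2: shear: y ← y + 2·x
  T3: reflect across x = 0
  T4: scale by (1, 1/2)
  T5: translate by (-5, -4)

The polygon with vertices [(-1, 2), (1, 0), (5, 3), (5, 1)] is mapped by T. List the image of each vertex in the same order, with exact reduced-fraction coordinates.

image vertices: (-5, -1), (-7, 0), (-11, 11/2), (-11, 9/2)

T1 translate by (1, 4): (-1, 2) → (0, 6); (1, 0) → (2, 4); (5, 3) → (6, 7); (5, 1) → (6, 5)
T2 shear: y ← y + 2·x: (0, 6) → (0, 6); (2, 4) → (2, 8); (6, 7) → (6, 19); (6, 5) → (6, 17)
T3 reflect across x = 0: (0, 6) → (0, 6); (2, 8) → (-2, 8); (6, 19) → (-6, 19); (6, 17) → (-6, 17)
T4 scale by (1, 1/2): (0, 6) → (0, 3); (-2, 8) → (-2, 4); (-6, 19) → (-6, 19/2); (-6, 17) → (-6, 17/2)
T5 translate by (-5, -4): (0, 3) → (-5, -1); (-2, 4) → (-7, 0); (-6, 19/2) → (-11, 11/2); (-6, 17/2) → (-11, 9/2)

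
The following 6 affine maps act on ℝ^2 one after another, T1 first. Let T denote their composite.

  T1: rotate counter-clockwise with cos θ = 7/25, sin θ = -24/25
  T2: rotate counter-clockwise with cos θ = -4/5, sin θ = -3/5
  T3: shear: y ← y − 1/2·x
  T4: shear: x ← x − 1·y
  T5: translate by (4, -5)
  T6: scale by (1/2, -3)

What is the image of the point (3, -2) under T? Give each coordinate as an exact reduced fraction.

T1 rotate counter-clockwise with cos θ = 7/25, sin θ = -24/25: (3, -2) → (-27/25, -86/25)
T2 rotate counter-clockwise with cos θ = -4/5, sin θ = -3/5: (-27/25, -86/25) → (-6/5, 17/5)
T3 shear: y ← y − 1/2·x: (-6/5, 17/5) → (-6/5, 4)
T4 shear: x ← x − 1·y: (-6/5, 4) → (-26/5, 4)
T5 translate by (4, -5): (-26/5, 4) → (-6/5, -1)
T6 scale by (1/2, -3): (-6/5, -1) → (-3/5, 3)

T(p) = (-3/5, 3)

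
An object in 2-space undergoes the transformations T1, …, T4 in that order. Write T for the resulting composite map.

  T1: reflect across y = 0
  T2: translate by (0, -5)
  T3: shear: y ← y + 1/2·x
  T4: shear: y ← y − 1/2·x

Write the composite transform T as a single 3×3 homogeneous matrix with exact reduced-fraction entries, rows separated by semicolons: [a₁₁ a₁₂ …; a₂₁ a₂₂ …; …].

T = [1 0 0; 0 -1 -5; 0 0 1]

T1 = [1 0 0; 0 -1 0; 0 0 1]
T2·T1 = [1 0 0; 0 -1 -5; 0 0 1]
T3·…·T1 = [1 0 0; 1/2 -1 -5; 0 0 1]
T4·…·T1 = [1 0 0; 0 -1 -5; 0 0 1]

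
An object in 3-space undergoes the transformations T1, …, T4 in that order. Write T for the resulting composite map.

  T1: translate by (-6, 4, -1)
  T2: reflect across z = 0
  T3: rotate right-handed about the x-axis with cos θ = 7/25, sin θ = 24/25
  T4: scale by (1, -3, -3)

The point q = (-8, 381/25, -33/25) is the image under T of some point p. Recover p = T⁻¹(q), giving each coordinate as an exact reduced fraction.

T1 = [1 0 0 -6; 0 1 0 4; 0 0 1 -1; 0 0 0 1]
T2·T1 = [1 0 0 -6; 0 1 0 4; 0 0 -1 1; 0 0 0 1]
T3·…·T1 = [1 0 0 -6; 0 7/25 24/25 4/25; 0 24/25 -7/25 103/25; 0 0 0 1]
T4·…·T1 = [1 0 0 -6; 0 -21/25 -72/25 -12/25; 0 -72/25 21/25 -309/25; 0 0 0 1]
det M = -9; M⁻¹ = [1 0 0 6; 0 -7/75 -8/25 -4; 0 -8/25 7/75 1; 0 0 0 1]
M⁻¹ · (-8, 381/25, -33/25)ᵀ = (-2, -5, -4)ᵀ

p = (-2, -5, -4)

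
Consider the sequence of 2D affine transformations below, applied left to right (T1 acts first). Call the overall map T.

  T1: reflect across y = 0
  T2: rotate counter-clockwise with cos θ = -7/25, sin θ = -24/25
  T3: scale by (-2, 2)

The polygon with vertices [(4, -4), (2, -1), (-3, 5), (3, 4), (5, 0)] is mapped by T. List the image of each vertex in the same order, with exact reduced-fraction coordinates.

image vertices: (-136/25, -248/25), (-4/5, -22/5), (198/25, 214/25), (234/25, -88/25), (14/5, -48/5)

T1 reflect across y = 0: (4, -4) → (4, 4); (2, -1) → (2, 1); (-3, 5) → (-3, -5); (3, 4) → (3, -4); (5, 0) → (5, 0)
T2 rotate counter-clockwise with cos θ = -7/25, sin θ = -24/25: (4, 4) → (68/25, -124/25); (2, 1) → (2/5, -11/5); (-3, -5) → (-99/25, 107/25); (3, -4) → (-117/25, -44/25); (5, 0) → (-7/5, -24/5)
T3 scale by (-2, 2): (68/25, -124/25) → (-136/25, -248/25); (2/5, -11/5) → (-4/5, -22/5); (-99/25, 107/25) → (198/25, 214/25); (-117/25, -44/25) → (234/25, -88/25); (-7/5, -24/5) → (14/5, -48/5)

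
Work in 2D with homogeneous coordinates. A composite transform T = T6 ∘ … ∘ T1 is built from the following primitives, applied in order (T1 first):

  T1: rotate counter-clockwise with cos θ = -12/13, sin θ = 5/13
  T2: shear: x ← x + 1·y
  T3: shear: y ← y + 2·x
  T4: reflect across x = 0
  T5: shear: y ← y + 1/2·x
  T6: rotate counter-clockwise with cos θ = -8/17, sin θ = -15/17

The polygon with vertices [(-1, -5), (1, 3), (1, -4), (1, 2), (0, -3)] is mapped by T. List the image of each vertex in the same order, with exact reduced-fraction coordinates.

image vertices: (3631/221, -164/221), (-2234/221, 74/221), (5311/442, -241/221), (-3071/442, 29/221), (4191/442, -135/221)

T1 rotate counter-clockwise with cos θ = -12/13, sin θ = 5/13: (-1, -5) → (37/13, 55/13); (1, 3) → (-27/13, -31/13); (1, -4) → (8/13, 53/13); (1, 2) → (-22/13, -19/13); (0, -3) → (15/13, 36/13)
T2 shear: x ← x + 1·y: (37/13, 55/13) → (92/13, 55/13); (-27/13, -31/13) → (-58/13, -31/13); (8/13, 53/13) → (61/13, 53/13); (-22/13, -19/13) → (-41/13, -19/13); (15/13, 36/13) → (51/13, 36/13)
T3 shear: y ← y + 2·x: (92/13, 55/13) → (92/13, 239/13); (-58/13, -31/13) → (-58/13, -147/13); (61/13, 53/13) → (61/13, 175/13); (-41/13, -19/13) → (-41/13, -101/13); (51/13, 36/13) → (51/13, 138/13)
T4 reflect across x = 0: (92/13, 239/13) → (-92/13, 239/13); (-58/13, -147/13) → (58/13, -147/13); (61/13, 175/13) → (-61/13, 175/13); (-41/13, -101/13) → (41/13, -101/13); (51/13, 138/13) → (-51/13, 138/13)
T5 shear: y ← y + 1/2·x: (-92/13, 239/13) → (-92/13, 193/13); (58/13, -147/13) → (58/13, -118/13); (-61/13, 175/13) → (-61/13, 289/26); (41/13, -101/13) → (41/13, -161/26); (-51/13, 138/13) → (-51/13, 225/26)
T6 rotate counter-clockwise with cos θ = -8/17, sin θ = -15/17: (-92/13, 193/13) → (3631/221, -164/221); (58/13, -118/13) → (-2234/221, 74/221); (-61/13, 289/26) → (5311/442, -241/221); (41/13, -161/26) → (-3071/442, 29/221); (-51/13, 225/26) → (4191/442, -135/221)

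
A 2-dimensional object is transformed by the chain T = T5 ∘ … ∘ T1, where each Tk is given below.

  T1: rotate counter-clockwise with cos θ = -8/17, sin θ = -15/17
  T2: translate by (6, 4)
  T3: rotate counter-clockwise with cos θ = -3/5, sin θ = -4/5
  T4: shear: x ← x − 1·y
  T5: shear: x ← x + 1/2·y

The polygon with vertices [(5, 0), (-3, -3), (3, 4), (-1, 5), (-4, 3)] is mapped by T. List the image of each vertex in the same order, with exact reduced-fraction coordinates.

T1 rotate counter-clockwise with cos θ = -8/17, sin θ = -15/17: (5, 0) → (-40/17, -75/17); (-3, -3) → (-21/17, 69/17); (3, 4) → (36/17, -77/17); (-1, 5) → (83/17, -25/17); (-4, 3) → (77/17, 36/17)
T2 translate by (6, 4): (-40/17, -75/17) → (62/17, -7/17); (-21/17, 69/17) → (81/17, 137/17); (36/17, -77/17) → (138/17, -9/17); (83/17, -25/17) → (185/17, 43/17); (77/17, 36/17) → (179/17, 104/17)
T3 rotate counter-clockwise with cos θ = -3/5, sin θ = -4/5: (62/17, -7/17) → (-214/85, -227/85); (81/17, 137/17) → (61/17, -147/17); (138/17, -9/17) → (-90/17, -105/17); (185/17, 43/17) → (-383/85, -869/85); (179/17, 104/17) → (-121/85, -1028/85)
T4 shear: x ← x − 1·y: (-214/85, -227/85) → (13/85, -227/85); (61/17, -147/17) → (208/17, -147/17); (-90/17, -105/17) → (15/17, -105/17); (-383/85, -869/85) → (486/85, -869/85); (-121/85, -1028/85) → (907/85, -1028/85)
T5 shear: x ← x + 1/2·y: (13/85, -227/85) → (-201/170, -227/85); (208/17, -147/17) → (269/34, -147/17); (15/17, -105/17) → (-75/34, -105/17); (486/85, -869/85) → (103/170, -869/85); (907/85, -1028/85) → (393/85, -1028/85)

image vertices: (-201/170, -227/85), (269/34, -147/17), (-75/34, -105/17), (103/170, -869/85), (393/85, -1028/85)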